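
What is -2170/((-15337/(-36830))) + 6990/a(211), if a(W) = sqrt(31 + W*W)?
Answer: -11417300/2191 + 3495*sqrt(11138)/11138 ≈ -5177.9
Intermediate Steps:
a(W) = sqrt(31 + W**2)
-2170/((-15337/(-36830))) + 6990/a(211) = -2170/((-15337/(-36830))) + 6990/(sqrt(31 + 211**2)) = -2170/((-15337*(-1/36830))) + 6990/(sqrt(31 + 44521)) = -2170/15337/36830 + 6990/(sqrt(44552)) = -2170*36830/15337 + 6990/((2*sqrt(11138))) = -11417300/2191 + 6990*(sqrt(11138)/22276) = -11417300/2191 + 3495*sqrt(11138)/11138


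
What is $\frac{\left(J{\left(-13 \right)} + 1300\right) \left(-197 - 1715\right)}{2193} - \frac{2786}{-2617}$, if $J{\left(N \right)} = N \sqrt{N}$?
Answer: $- \frac{6498705502}{5739081} + \frac{24856 i \sqrt{13}}{2193} \approx -1132.4 + 40.866 i$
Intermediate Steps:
$J{\left(N \right)} = N^{\frac{3}{2}}$
$\frac{\left(J{\left(-13 \right)} + 1300\right) \left(-197 - 1715\right)}{2193} - \frac{2786}{-2617} = \frac{\left(\left(-13\right)^{\frac{3}{2}} + 1300\right) \left(-197 - 1715\right)}{2193} - \frac{2786}{-2617} = \left(- 13 i \sqrt{13} + 1300\right) \left(-1912\right) \frac{1}{2193} - - \frac{2786}{2617} = \left(1300 - 13 i \sqrt{13}\right) \left(-1912\right) \frac{1}{2193} + \frac{2786}{2617} = \left(-2485600 + 24856 i \sqrt{13}\right) \frac{1}{2193} + \frac{2786}{2617} = \left(- \frac{2485600}{2193} + \frac{24856 i \sqrt{13}}{2193}\right) + \frac{2786}{2617} = - \frac{6498705502}{5739081} + \frac{24856 i \sqrt{13}}{2193}$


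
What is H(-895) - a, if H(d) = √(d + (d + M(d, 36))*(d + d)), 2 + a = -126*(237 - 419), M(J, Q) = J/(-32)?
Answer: -22930 + 3*√2757495/4 ≈ -21685.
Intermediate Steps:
M(J, Q) = -J/32 (M(J, Q) = J*(-1/32) = -J/32)
a = 22930 (a = -2 - 126*(237 - 419) = -2 - 126*(-182) = -2 + 22932 = 22930)
H(d) = √(d + 31*d²/16) (H(d) = √(d + (d - d/32)*(d + d)) = √(d + (31*d/32)*(2*d)) = √(d + 31*d²/16))
H(-895) - a = √(-895*(16 + 31*(-895)))/4 - 1*22930 = √(-895*(16 - 27745))/4 - 22930 = √(-895*(-27729))/4 - 22930 = √24817455/4 - 22930 = (3*√2757495)/4 - 22930 = 3*√2757495/4 - 22930 = -22930 + 3*√2757495/4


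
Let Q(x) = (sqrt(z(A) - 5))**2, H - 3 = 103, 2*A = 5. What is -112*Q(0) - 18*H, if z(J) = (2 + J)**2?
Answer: -3616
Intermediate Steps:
A = 5/2 (A = (1/2)*5 = 5/2 ≈ 2.5000)
H = 106 (H = 3 + 103 = 106)
Q(x) = 61/4 (Q(x) = (sqrt((2 + 5/2)**2 - 5))**2 = (sqrt((9/2)**2 - 5))**2 = (sqrt(81/4 - 5))**2 = (sqrt(61/4))**2 = (sqrt(61)/2)**2 = 61/4)
-112*Q(0) - 18*H = -112*61/4 - 18*106 = -1708 - 1908 = -3616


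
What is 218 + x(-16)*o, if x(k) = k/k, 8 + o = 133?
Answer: 343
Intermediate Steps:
o = 125 (o = -8 + 133 = 125)
x(k) = 1
218 + x(-16)*o = 218 + 1*125 = 218 + 125 = 343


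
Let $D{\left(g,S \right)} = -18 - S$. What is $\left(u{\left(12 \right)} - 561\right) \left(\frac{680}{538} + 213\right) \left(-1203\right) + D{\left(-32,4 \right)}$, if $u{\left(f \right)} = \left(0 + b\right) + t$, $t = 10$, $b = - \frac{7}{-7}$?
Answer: $\frac{38135515132}{269} \approx 1.4177 \cdot 10^{8}$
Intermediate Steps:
$b = 1$ ($b = \left(-7\right) \left(- \frac{1}{7}\right) = 1$)
$u{\left(f \right)} = 11$ ($u{\left(f \right)} = \left(0 + 1\right) + 10 = 1 + 10 = 11$)
$\left(u{\left(12 \right)} - 561\right) \left(\frac{680}{538} + 213\right) \left(-1203\right) + D{\left(-32,4 \right)} = \left(11 - 561\right) \left(\frac{680}{538} + 213\right) \left(-1203\right) - 22 = - 550 \left(680 \cdot \frac{1}{538} + 213\right) \left(-1203\right) - 22 = - 550 \left(\frac{340}{269} + 213\right) \left(-1203\right) - 22 = \left(-550\right) \frac{57637}{269} \left(-1203\right) - 22 = \left(- \frac{31700350}{269}\right) \left(-1203\right) - 22 = \frac{38135521050}{269} - 22 = \frac{38135515132}{269}$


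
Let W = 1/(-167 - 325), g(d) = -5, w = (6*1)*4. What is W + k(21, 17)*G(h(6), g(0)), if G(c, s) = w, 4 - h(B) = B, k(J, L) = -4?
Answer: -47233/492 ≈ -96.002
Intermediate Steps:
w = 24 (w = 6*4 = 24)
h(B) = 4 - B
W = -1/492 (W = 1/(-492) = -1/492 ≈ -0.0020325)
G(c, s) = 24
W + k(21, 17)*G(h(6), g(0)) = -1/492 - 4*24 = -1/492 - 96 = -47233/492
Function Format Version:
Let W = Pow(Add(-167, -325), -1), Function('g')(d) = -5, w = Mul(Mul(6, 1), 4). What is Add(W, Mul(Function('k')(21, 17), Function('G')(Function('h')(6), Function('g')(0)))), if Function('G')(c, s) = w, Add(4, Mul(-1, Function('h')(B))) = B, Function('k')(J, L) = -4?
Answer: Rational(-47233, 492) ≈ -96.002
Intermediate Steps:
w = 24 (w = Mul(6, 4) = 24)
Function('h')(B) = Add(4, Mul(-1, B))
W = Rational(-1, 492) (W = Pow(-492, -1) = Rational(-1, 492) ≈ -0.0020325)
Function('G')(c, s) = 24
Add(W, Mul(Function('k')(21, 17), Function('G')(Function('h')(6), Function('g')(0)))) = Add(Rational(-1, 492), Mul(-4, 24)) = Add(Rational(-1, 492), -96) = Rational(-47233, 492)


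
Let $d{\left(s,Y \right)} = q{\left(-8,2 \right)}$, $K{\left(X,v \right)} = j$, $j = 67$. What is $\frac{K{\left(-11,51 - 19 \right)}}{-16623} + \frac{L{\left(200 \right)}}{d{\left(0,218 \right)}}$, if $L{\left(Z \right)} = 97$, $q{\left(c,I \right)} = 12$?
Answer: $\frac{537209}{66492} \approx 8.0793$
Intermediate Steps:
$K{\left(X,v \right)} = 67$
$d{\left(s,Y \right)} = 12$
$\frac{K{\left(-11,51 - 19 \right)}}{-16623} + \frac{L{\left(200 \right)}}{d{\left(0,218 \right)}} = \frac{67}{-16623} + \frac{97}{12} = 67 \left(- \frac{1}{16623}\right) + 97 \cdot \frac{1}{12} = - \frac{67}{16623} + \frac{97}{12} = \frac{537209}{66492}$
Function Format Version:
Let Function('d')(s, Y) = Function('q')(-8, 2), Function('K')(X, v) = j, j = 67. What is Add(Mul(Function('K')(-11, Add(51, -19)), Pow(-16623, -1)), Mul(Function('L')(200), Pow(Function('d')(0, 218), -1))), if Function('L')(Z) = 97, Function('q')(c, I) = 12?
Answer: Rational(537209, 66492) ≈ 8.0793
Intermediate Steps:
Function('K')(X, v) = 67
Function('d')(s, Y) = 12
Add(Mul(Function('K')(-11, Add(51, -19)), Pow(-16623, -1)), Mul(Function('L')(200), Pow(Function('d')(0, 218), -1))) = Add(Mul(67, Pow(-16623, -1)), Mul(97, Pow(12, -1))) = Add(Mul(67, Rational(-1, 16623)), Mul(97, Rational(1, 12))) = Add(Rational(-67, 16623), Rational(97, 12)) = Rational(537209, 66492)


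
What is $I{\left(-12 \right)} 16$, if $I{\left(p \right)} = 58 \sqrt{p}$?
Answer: $1856 i \sqrt{3} \approx 3214.7 i$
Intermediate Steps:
$I{\left(-12 \right)} 16 = 58 \sqrt{-12} \cdot 16 = 58 \cdot 2 i \sqrt{3} \cdot 16 = 116 i \sqrt{3} \cdot 16 = 1856 i \sqrt{3}$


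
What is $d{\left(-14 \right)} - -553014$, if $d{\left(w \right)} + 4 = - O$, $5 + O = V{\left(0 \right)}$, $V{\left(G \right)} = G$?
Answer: $553015$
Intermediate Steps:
$O = -5$ ($O = -5 + 0 = -5$)
$d{\left(w \right)} = 1$ ($d{\left(w \right)} = -4 - -5 = -4 + 5 = 1$)
$d{\left(-14 \right)} - -553014 = 1 - -553014 = 1 + 553014 = 553015$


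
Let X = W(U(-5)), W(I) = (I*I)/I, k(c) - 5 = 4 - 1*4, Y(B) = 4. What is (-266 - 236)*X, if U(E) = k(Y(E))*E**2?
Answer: -62750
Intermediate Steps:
k(c) = 5 (k(c) = 5 + (4 - 1*4) = 5 + (4 - 4) = 5 + 0 = 5)
U(E) = 5*E**2
W(I) = I (W(I) = I**2/I = I)
X = 125 (X = 5*(-5)**2 = 5*25 = 125)
(-266 - 236)*X = (-266 - 236)*125 = -502*125 = -62750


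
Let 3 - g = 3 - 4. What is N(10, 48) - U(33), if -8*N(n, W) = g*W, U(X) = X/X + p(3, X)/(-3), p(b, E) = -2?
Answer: -77/3 ≈ -25.667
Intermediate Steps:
g = 4 (g = 3 - (3 - 4) = 3 - 1*(-1) = 3 + 1 = 4)
U(X) = 5/3 (U(X) = X/X - 2/(-3) = 1 - 2*(-⅓) = 1 + ⅔ = 5/3)
N(n, W) = -W/2
N(10, 48) - U(33) = -½*48 - 1*5/3 = -24 - 5/3 = -77/3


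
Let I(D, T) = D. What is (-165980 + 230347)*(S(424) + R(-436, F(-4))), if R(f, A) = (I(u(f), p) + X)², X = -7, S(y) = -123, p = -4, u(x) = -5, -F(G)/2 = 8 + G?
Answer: 1351707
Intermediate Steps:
F(G) = -16 - 2*G (F(G) = -2*(8 + G) = -16 - 2*G)
R(f, A) = 144 (R(f, A) = (-5 - 7)² = (-12)² = 144)
(-165980 + 230347)*(S(424) + R(-436, F(-4))) = (-165980 + 230347)*(-123 + 144) = 64367*21 = 1351707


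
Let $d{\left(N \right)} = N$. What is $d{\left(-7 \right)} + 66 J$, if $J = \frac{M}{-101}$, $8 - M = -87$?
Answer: $- \frac{6977}{101} \approx -69.079$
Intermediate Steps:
$M = 95$ ($M = 8 - -87 = 8 + 87 = 95$)
$J = - \frac{95}{101}$ ($J = \frac{95}{-101} = 95 \left(- \frac{1}{101}\right) = - \frac{95}{101} \approx -0.94059$)
$d{\left(-7 \right)} + 66 J = -7 + 66 \left(- \frac{95}{101}\right) = -7 - \frac{6270}{101} = - \frac{6977}{101}$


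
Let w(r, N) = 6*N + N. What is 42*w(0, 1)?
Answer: 294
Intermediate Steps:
w(r, N) = 7*N
42*w(0, 1) = 42*(7*1) = 42*7 = 294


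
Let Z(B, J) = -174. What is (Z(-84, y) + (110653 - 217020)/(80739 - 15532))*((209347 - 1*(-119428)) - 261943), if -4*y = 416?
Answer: -765385794320/65207 ≈ -1.1738e+7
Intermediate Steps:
y = -104 (y = -¼*416 = -104)
(Z(-84, y) + (110653 - 217020)/(80739 - 15532))*((209347 - 1*(-119428)) - 261943) = (-174 + (110653 - 217020)/(80739 - 15532))*((209347 - 1*(-119428)) - 261943) = (-174 - 106367/65207)*((209347 + 119428) - 261943) = (-174 - 106367*1/65207)*(328775 - 261943) = (-174 - 106367/65207)*66832 = -11452385/65207*66832 = -765385794320/65207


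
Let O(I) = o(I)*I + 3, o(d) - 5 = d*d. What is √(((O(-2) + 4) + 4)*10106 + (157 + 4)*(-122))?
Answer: 4*I*√5649 ≈ 300.64*I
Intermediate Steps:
o(d) = 5 + d² (o(d) = 5 + d*d = 5 + d²)
O(I) = 3 + I*(5 + I²) (O(I) = (5 + I²)*I + 3 = I*(5 + I²) + 3 = 3 + I*(5 + I²))
√(((O(-2) + 4) + 4)*10106 + (157 + 4)*(-122)) = √((((3 - 2*(5 + (-2)²)) + 4) + 4)*10106 + (157 + 4)*(-122)) = √((((3 - 2*(5 + 4)) + 4) + 4)*10106 + 161*(-122)) = √((((3 - 2*9) + 4) + 4)*10106 - 19642) = √((((3 - 18) + 4) + 4)*10106 - 19642) = √(((-15 + 4) + 4)*10106 - 19642) = √((-11 + 4)*10106 - 19642) = √(-7*10106 - 19642) = √(-70742 - 19642) = √(-90384) = 4*I*√5649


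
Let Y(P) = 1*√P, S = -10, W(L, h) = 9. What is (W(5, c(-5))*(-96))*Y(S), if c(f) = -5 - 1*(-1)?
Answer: -864*I*√10 ≈ -2732.2*I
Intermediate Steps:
c(f) = -4 (c(f) = -5 + 1 = -4)
Y(P) = √P
(W(5, c(-5))*(-96))*Y(S) = (9*(-96))*√(-10) = -864*I*√10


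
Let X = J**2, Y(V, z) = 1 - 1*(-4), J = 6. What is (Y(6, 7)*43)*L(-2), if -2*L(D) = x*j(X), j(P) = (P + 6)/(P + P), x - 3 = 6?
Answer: -4515/8 ≈ -564.38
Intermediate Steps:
x = 9 (x = 3 + 6 = 9)
Y(V, z) = 5 (Y(V, z) = 1 + 4 = 5)
X = 36 (X = 6**2 = 36)
j(P) = (6 + P)/(2*P) (j(P) = (6 + P)/((2*P)) = (6 + P)*(1/(2*P)) = (6 + P)/(2*P))
L(D) = -21/8 (L(D) = -9*(1/2)*(6 + 36)/36/2 = -9*(1/2)*(1/36)*42/2 = -9*7/(2*12) = -1/2*21/4 = -21/8)
(Y(6, 7)*43)*L(-2) = (5*43)*(-21/8) = 215*(-21/8) = -4515/8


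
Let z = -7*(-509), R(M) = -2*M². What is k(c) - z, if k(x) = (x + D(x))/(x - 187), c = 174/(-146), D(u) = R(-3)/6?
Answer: -24474094/6869 ≈ -3563.0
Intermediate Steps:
D(u) = -3 (D(u) = -2*(-3)²/6 = -2*9*(⅙) = -18*⅙ = -3)
c = -87/73 (c = 174*(-1/146) = -87/73 ≈ -1.1918)
k(x) = (-3 + x)/(-187 + x) (k(x) = (x - 3)/(x - 187) = (-3 + x)/(-187 + x))
z = 3563
k(c) - z = (-3 - 87/73)/(-187 - 87/73) - 1*3563 = -306/73/(-13738/73) - 3563 = -73/13738*(-306/73) - 3563 = 153/6869 - 3563 = -24474094/6869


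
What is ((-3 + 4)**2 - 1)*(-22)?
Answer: 0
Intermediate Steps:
((-3 + 4)**2 - 1)*(-22) = (1**2 - 1)*(-22) = (1 - 1)*(-22) = 0*(-22) = 0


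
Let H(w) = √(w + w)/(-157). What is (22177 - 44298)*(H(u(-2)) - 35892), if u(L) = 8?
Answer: 124652896808/157 ≈ 7.9397e+8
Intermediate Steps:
H(w) = -√2*√w/157 (H(w) = √(2*w)*(-1/157) = (√2*√w)*(-1/157) = -√2*√w/157)
(22177 - 44298)*(H(u(-2)) - 35892) = (22177 - 44298)*(-√2*√8/157 - 35892) = -22121*(-√2*2*√2/157 - 35892) = -22121*(-4/157 - 35892) = -22121*(-5635048/157) = 124652896808/157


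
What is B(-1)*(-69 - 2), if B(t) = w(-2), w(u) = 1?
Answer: -71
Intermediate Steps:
B(t) = 1
B(-1)*(-69 - 2) = 1*(-69 - 2) = 1*(-71) = -71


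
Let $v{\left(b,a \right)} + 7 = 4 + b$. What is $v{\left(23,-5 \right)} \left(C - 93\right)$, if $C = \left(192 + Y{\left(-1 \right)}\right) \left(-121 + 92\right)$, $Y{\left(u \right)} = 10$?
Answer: $-119020$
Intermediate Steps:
$v{\left(b,a \right)} = -3 + b$ ($v{\left(b,a \right)} = -7 + \left(4 + b\right) = -3 + b$)
$C = -5858$ ($C = \left(192 + 10\right) \left(-121 + 92\right) = 202 \left(-29\right) = -5858$)
$v{\left(23,-5 \right)} \left(C - 93\right) = \left(-3 + 23\right) \left(-5858 - 93\right) = 20 \left(-5951\right) = -119020$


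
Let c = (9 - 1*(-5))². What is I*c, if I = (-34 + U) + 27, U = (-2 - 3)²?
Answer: 3528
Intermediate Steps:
U = 25 (U = (-5)² = 25)
c = 196 (c = (9 + 5)² = 14² = 196)
I = 18 (I = (-34 + 25) + 27 = -9 + 27 = 18)
I*c = 18*196 = 3528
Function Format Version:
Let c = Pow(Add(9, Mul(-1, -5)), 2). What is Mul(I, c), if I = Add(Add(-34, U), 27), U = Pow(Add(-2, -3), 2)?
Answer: 3528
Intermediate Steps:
U = 25 (U = Pow(-5, 2) = 25)
c = 196 (c = Pow(Add(9, 5), 2) = Pow(14, 2) = 196)
I = 18 (I = Add(Add(-34, 25), 27) = Add(-9, 27) = 18)
Mul(I, c) = Mul(18, 196) = 3528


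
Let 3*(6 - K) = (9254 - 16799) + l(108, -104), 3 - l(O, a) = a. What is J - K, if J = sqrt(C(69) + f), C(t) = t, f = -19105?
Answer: -7456/3 + 2*I*sqrt(4759) ≈ -2485.3 + 137.97*I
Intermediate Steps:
l(O, a) = 3 - a
J = 2*I*sqrt(4759) (J = sqrt(69 - 19105) = sqrt(-19036) = 2*I*sqrt(4759) ≈ 137.97*I)
K = 7456/3 (K = 6 - ((9254 - 16799) + (3 - 1*(-104)))/3 = 6 - (-7545 + (3 + 104))/3 = 6 - (-7545 + 107)/3 = 6 - 1/3*(-7438) = 6 + 7438/3 = 7456/3 ≈ 2485.3)
J - K = 2*I*sqrt(4759) - 1*7456/3 = 2*I*sqrt(4759) - 7456/3 = -7456/3 + 2*I*sqrt(4759)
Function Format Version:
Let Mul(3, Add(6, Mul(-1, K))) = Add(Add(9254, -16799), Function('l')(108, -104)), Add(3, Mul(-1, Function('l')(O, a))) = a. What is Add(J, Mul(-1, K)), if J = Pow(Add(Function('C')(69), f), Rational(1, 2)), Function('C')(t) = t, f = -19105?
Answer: Add(Rational(-7456, 3), Mul(2, I, Pow(4759, Rational(1, 2)))) ≈ Add(-2485.3, Mul(137.97, I))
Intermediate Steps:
Function('l')(O, a) = Add(3, Mul(-1, a))
J = Mul(2, I, Pow(4759, Rational(1, 2))) (J = Pow(Add(69, -19105), Rational(1, 2)) = Pow(-19036, Rational(1, 2)) = Mul(2, I, Pow(4759, Rational(1, 2))) ≈ Mul(137.97, I))
K = Rational(7456, 3) (K = Add(6, Mul(Rational(-1, 3), Add(Add(9254, -16799), Add(3, Mul(-1, -104))))) = Add(6, Mul(Rational(-1, 3), Add(-7545, Add(3, 104)))) = Add(6, Mul(Rational(-1, 3), Add(-7545, 107))) = Add(6, Mul(Rational(-1, 3), -7438)) = Add(6, Rational(7438, 3)) = Rational(7456, 3) ≈ 2485.3)
Add(J, Mul(-1, K)) = Add(Mul(2, I, Pow(4759, Rational(1, 2))), Mul(-1, Rational(7456, 3))) = Add(Mul(2, I, Pow(4759, Rational(1, 2))), Rational(-7456, 3)) = Add(Rational(-7456, 3), Mul(2, I, Pow(4759, Rational(1, 2))))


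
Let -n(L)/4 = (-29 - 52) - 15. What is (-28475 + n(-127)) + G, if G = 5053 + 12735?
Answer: -10303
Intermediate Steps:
n(L) = 384 (n(L) = -4*((-29 - 52) - 15) = -4*(-81 - 15) = -4*(-96) = 384)
G = 17788
(-28475 + n(-127)) + G = (-28475 + 384) + 17788 = -28091 + 17788 = -10303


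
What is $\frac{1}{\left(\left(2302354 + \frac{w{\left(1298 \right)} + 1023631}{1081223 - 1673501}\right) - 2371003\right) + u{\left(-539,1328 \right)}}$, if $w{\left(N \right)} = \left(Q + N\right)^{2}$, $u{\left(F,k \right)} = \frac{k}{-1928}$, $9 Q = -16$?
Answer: $- \frac{11561858838}{793770792469597} \approx -1.4566 \cdot 10^{-5}$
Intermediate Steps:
$Q = - \frac{16}{9}$ ($Q = \frac{1}{9} \left(-16\right) = - \frac{16}{9} \approx -1.7778$)
$u{\left(F,k \right)} = - \frac{k}{1928}$ ($u{\left(F,k \right)} = k \left(- \frac{1}{1928}\right) = - \frac{k}{1928}$)
$w{\left(N \right)} = \left(- \frac{16}{9} + N\right)^{2}$
$\frac{1}{\left(\left(2302354 + \frac{w{\left(1298 \right)} + 1023631}{1081223 - 1673501}\right) - 2371003\right) + u{\left(-539,1328 \right)}} = \frac{1}{\left(\left(2302354 + \frac{\frac{\left(-16 + 9 \cdot 1298\right)^{2}}{81} + 1023631}{1081223 - 1673501}\right) - 2371003\right) - \frac{166}{241}} = \frac{1}{\left(\left(2302354 + \frac{\frac{\left(-16 + 11682\right)^{2}}{81} + 1023631}{-592278}\right) - 2371003\right) - \frac{166}{241}} = \frac{1}{\left(\left(2302354 + \left(\frac{11666^{2}}{81} + 1023631\right) \left(- \frac{1}{592278}\right)\right) - 2371003\right) - \frac{166}{241}} = \frac{1}{\left(\left(2302354 + \left(\frac{1}{81} \cdot 136095556 + 1023631\right) \left(- \frac{1}{592278}\right)\right) - 2371003\right) - \frac{166}{241}} = \frac{1}{\left(\left(2302354 + \left(\frac{136095556}{81} + 1023631\right) \left(- \frac{1}{592278}\right)\right) - 2371003\right) - \frac{166}{241}} = \frac{1}{\left(\left(2302354 + \frac{219009667}{81} \left(- \frac{1}{592278}\right)\right) - 2371003\right) - \frac{166}{241}} = \frac{1}{\left(\left(2302354 - \frac{219009667}{47974518}\right) - 2371003\right) - \frac{166}{241}} = \frac{1}{\left(\frac{110454104405705}{47974518} - 2371003\right) - \frac{166}{241}} = \frac{1}{- \frac{3293621695849}{47974518} - \frac{166}{241}} = \frac{1}{- \frac{793770792469597}{11561858838}} = - \frac{11561858838}{793770792469597}$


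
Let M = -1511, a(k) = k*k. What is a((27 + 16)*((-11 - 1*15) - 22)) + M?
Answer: 4258585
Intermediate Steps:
a(k) = k**2
a((27 + 16)*((-11 - 1*15) - 22)) + M = ((27 + 16)*((-11 - 1*15) - 22))**2 - 1511 = (43*((-11 - 15) - 22))**2 - 1511 = (43*(-26 - 22))**2 - 1511 = (43*(-48))**2 - 1511 = (-2064)**2 - 1511 = 4260096 - 1511 = 4258585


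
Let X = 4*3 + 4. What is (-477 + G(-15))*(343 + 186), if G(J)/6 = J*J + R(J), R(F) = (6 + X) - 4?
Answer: 518949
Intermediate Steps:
X = 16 (X = 12 + 4 = 16)
R(F) = 18 (R(F) = (6 + 16) - 4 = 22 - 4 = 18)
G(J) = 108 + 6*J**2 (G(J) = 6*(J*J + 18) = 6*(J**2 + 18) = 6*(18 + J**2) = 108 + 6*J**2)
(-477 + G(-15))*(343 + 186) = (-477 + (108 + 6*(-15)**2))*(343 + 186) = (-477 + (108 + 6*225))*529 = (-477 + (108 + 1350))*529 = (-477 + 1458)*529 = 981*529 = 518949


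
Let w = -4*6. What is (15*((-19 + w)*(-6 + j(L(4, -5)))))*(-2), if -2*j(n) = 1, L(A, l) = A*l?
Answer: -8385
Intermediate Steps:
j(n) = -½ (j(n) = -½*1 = -½)
w = -24
(15*((-19 + w)*(-6 + j(L(4, -5)))))*(-2) = (15*((-19 - 24)*(-6 - ½)))*(-2) = (15*(-43*(-13/2)))*(-2) = (15*(559/2))*(-2) = (8385/2)*(-2) = -8385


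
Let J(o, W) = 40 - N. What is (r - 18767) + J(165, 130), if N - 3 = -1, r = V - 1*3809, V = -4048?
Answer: -26586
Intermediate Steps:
r = -7857 (r = -4048 - 1*3809 = -4048 - 3809 = -7857)
N = 2 (N = 3 - 1 = 2)
J(o, W) = 38 (J(o, W) = 40 - 1*2 = 40 - 2 = 38)
(r - 18767) + J(165, 130) = (-7857 - 18767) + 38 = -26624 + 38 = -26586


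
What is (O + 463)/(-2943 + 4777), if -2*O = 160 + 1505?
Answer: -739/3668 ≈ -0.20147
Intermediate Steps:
O = -1665/2 (O = -(160 + 1505)/2 = -½*1665 = -1665/2 ≈ -832.50)
(O + 463)/(-2943 + 4777) = (-1665/2 + 463)/(-2943 + 4777) = -739/2/1834 = -739/2*1/1834 = -739/3668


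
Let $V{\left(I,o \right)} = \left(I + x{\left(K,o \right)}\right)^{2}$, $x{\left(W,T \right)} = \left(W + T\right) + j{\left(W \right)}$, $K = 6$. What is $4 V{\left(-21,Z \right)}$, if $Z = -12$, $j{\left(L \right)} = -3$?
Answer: $3600$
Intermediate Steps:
$x{\left(W,T \right)} = -3 + T + W$ ($x{\left(W,T \right)} = \left(W + T\right) - 3 = \left(T + W\right) - 3 = -3 + T + W$)
$V{\left(I,o \right)} = \left(3 + I + o\right)^{2}$ ($V{\left(I,o \right)} = \left(I + \left(-3 + o + 6\right)\right)^{2} = \left(I + \left(3 + o\right)\right)^{2} = \left(3 + I + o\right)^{2}$)
$4 V{\left(-21,Z \right)} = 4 \left(3 - 21 - 12\right)^{2} = 4 \left(-30\right)^{2} = 4 \cdot 900 = 3600$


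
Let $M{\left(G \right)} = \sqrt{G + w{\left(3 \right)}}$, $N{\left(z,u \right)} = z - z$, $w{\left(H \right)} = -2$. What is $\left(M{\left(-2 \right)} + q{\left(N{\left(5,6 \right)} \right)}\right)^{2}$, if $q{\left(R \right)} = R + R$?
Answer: $-4$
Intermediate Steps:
$N{\left(z,u \right)} = 0$
$M{\left(G \right)} = \sqrt{-2 + G}$ ($M{\left(G \right)} = \sqrt{G - 2} = \sqrt{-2 + G}$)
$q{\left(R \right)} = 2 R$
$\left(M{\left(-2 \right)} + q{\left(N{\left(5,6 \right)} \right)}\right)^{2} = \left(\sqrt{-2 - 2} + 2 \cdot 0\right)^{2} = \left(\sqrt{-4} + 0\right)^{2} = \left(2 i + 0\right)^{2} = \left(2 i\right)^{2} = -4$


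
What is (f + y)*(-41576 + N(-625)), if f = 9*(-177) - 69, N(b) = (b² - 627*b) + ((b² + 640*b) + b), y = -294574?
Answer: -216526002064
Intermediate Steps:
N(b) = 2*b² + 14*b (N(b) = (b² - 627*b) + (b² + 641*b) = 2*b² + 14*b)
f = -1662 (f = -1593 - 69 = -1662)
(f + y)*(-41576 + N(-625)) = (-1662 - 294574)*(-41576 + 2*(-625)*(7 - 625)) = -296236*(-41576 + 2*(-625)*(-618)) = -296236*(-41576 + 772500) = -296236*730924 = -216526002064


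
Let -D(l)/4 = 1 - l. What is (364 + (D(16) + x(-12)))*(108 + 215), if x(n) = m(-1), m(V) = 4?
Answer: 138244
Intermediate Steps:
x(n) = 4
D(l) = -4 + 4*l (D(l) = -4*(1 - l) = -4 + 4*l)
(364 + (D(16) + x(-12)))*(108 + 215) = (364 + ((-4 + 4*16) + 4))*(108 + 215) = (364 + ((-4 + 64) + 4))*323 = (364 + (60 + 4))*323 = (364 + 64)*323 = 428*323 = 138244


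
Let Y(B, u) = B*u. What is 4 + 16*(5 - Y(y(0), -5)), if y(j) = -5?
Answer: -316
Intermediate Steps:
4 + 16*(5 - Y(y(0), -5)) = 4 + 16*(5 - (-5)*(-5)) = 4 + 16*(5 - 1*25) = 4 + 16*(5 - 25) = 4 + 16*(-20) = 4 - 320 = -316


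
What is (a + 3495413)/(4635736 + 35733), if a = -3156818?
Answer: 338595/4671469 ≈ 0.072482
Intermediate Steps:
(a + 3495413)/(4635736 + 35733) = (-3156818 + 3495413)/(4635736 + 35733) = 338595/4671469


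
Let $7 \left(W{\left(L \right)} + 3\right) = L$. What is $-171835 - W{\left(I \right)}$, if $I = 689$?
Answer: $- \frac{1203513}{7} \approx -1.7193 \cdot 10^{5}$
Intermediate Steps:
$W{\left(L \right)} = -3 + \frac{L}{7}$
$-171835 - W{\left(I \right)} = -171835 - \left(-3 + \frac{1}{7} \cdot 689\right) = -171835 - \left(-3 + \frac{689}{7}\right) = -171835 - \frac{668}{7} = - \frac{1203513}{7}$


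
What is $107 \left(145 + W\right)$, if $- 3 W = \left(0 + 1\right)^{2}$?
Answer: $\frac{46438}{3} \approx 15479.0$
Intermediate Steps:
$W = - \frac{1}{3}$ ($W = - \frac{\left(0 + 1\right)^{2}}{3} = - \frac{1^{2}}{3} = \left(- \frac{1}{3}\right) 1 = - \frac{1}{3} \approx -0.33333$)
$107 \left(145 + W\right) = 107 \left(145 - \frac{1}{3}\right) = 107 \cdot \frac{434}{3} = \frac{46438}{3}$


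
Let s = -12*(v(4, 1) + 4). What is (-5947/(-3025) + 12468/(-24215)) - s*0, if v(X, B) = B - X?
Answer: 21258181/14650075 ≈ 1.4511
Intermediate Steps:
s = -12 (s = -12*((1 - 1*4) + 4) = -12*((1 - 4) + 4) = -12*(-3 + 4) = -12*1 = -12)
(-5947/(-3025) + 12468/(-24215)) - s*0 = (-5947/(-3025) + 12468/(-24215)) - (-12)*0 = (-5947*(-1/3025) + 12468*(-1/24215)) - 1*0 = (5947/3025 - 12468/24215) + 0 = 21258181/14650075 + 0 = 21258181/14650075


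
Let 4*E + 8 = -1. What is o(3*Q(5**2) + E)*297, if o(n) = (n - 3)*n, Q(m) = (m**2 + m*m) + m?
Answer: 69388463133/16 ≈ 4.3368e+9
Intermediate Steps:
E = -9/4 (E = -2 + (1/4)*(-1) = -2 - 1/4 = -9/4 ≈ -2.2500)
Q(m) = m + 2*m**2 (Q(m) = (m**2 + m**2) + m = 2*m**2 + m = m + 2*m**2)
o(n) = n*(-3 + n) (o(n) = (-3 + n)*n = n*(-3 + n))
o(3*Q(5**2) + E)*297 = ((3*(5**2*(1 + 2*5**2)) - 9/4)*(-3 + (3*(5**2*(1 + 2*5**2)) - 9/4)))*297 = ((3*(25*(1 + 2*25)) - 9/4)*(-3 + (3*(25*(1 + 2*25)) - 9/4)))*297 = ((3*(25*(1 + 50)) - 9/4)*(-3 + (3*(25*(1 + 50)) - 9/4)))*297 = ((3*(25*51) - 9/4)*(-3 + (3*(25*51) - 9/4)))*297 = ((3*1275 - 9/4)*(-3 + (3*1275 - 9/4)))*297 = ((3825 - 9/4)*(-3 + (3825 - 9/4)))*297 = (15291*(-3 + 15291/4)/4)*297 = ((15291/4)*(15279/4))*297 = (233631189/16)*297 = 69388463133/16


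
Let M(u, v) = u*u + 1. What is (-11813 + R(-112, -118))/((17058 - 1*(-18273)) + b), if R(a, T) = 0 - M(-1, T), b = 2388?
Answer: -11815/37719 ≈ -0.31324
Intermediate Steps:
M(u, v) = 1 + u**2 (M(u, v) = u**2 + 1 = 1 + u**2)
R(a, T) = -2 (R(a, T) = 0 - (1 + (-1)**2) = 0 - (1 + 1) = 0 - 1*2 = 0 - 2 = -2)
(-11813 + R(-112, -118))/((17058 - 1*(-18273)) + b) = (-11813 - 2)/((17058 - 1*(-18273)) + 2388) = -11815/((17058 + 18273) + 2388) = -11815/(35331 + 2388) = -11815/37719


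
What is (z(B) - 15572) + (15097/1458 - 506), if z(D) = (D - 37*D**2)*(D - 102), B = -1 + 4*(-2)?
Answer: 463058401/1458 ≈ 3.1760e+5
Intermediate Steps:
B = -9 (B = -1 - 8 = -9)
z(D) = (-102 + D)*(D - 37*D**2) (z(D) = (D - 37*D**2)*(-102 + D) = (-102 + D)*(D - 37*D**2))
(z(B) - 15572) + (15097/1458 - 506) = (-9*(-102 - 37*(-9)**2 + 3775*(-9)) - 15572) + (15097/1458 - 506) = (-9*(-102 - 37*81 - 33975) - 15572) + (15097*(1/1458) - 506) = (-9*(-102 - 2997 - 33975) - 15572) + (15097/1458 - 506) = (-9*(-37074) - 15572) - 722651/1458 = (333666 - 15572) - 722651/1458 = 318094 - 722651/1458 = 463058401/1458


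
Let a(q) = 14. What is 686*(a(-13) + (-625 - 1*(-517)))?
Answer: -64484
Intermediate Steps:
686*(a(-13) + (-625 - 1*(-517))) = 686*(14 + (-625 - 1*(-517))) = 686*(14 + (-625 + 517)) = 686*(14 - 108) = 686*(-94) = -64484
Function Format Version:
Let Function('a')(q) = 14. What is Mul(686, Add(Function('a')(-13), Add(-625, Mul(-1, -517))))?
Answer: -64484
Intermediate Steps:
Mul(686, Add(Function('a')(-13), Add(-625, Mul(-1, -517)))) = Mul(686, Add(14, Add(-625, Mul(-1, -517)))) = Mul(686, Add(14, Add(-625, 517))) = Mul(686, Add(14, -108)) = Mul(686, -94) = -64484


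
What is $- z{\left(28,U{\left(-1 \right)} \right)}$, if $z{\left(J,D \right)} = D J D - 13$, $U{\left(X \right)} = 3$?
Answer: $-239$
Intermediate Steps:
$z{\left(J,D \right)} = -13 + J D^{2}$ ($z{\left(J,D \right)} = J D^{2} - 13 = -13 + J D^{2}$)
$- z{\left(28,U{\left(-1 \right)} \right)} = - (-13 + 28 \cdot 3^{2}) = - (-13 + 28 \cdot 9) = - (-13 + 252) = \left(-1\right) 239 = -239$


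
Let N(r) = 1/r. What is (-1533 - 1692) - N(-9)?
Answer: -29024/9 ≈ -3224.9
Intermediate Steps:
(-1533 - 1692) - N(-9) = (-1533 - 1692) - 1/(-9) = -3225 - 1*(-⅑) = -3225 + ⅑ = -29024/9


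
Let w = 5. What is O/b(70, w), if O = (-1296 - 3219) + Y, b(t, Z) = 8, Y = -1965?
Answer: -810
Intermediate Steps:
O = -6480 (O = (-1296 - 3219) - 1965 = -4515 - 1965 = -6480)
O/b(70, w) = -6480/8 = -6480*⅛ = -810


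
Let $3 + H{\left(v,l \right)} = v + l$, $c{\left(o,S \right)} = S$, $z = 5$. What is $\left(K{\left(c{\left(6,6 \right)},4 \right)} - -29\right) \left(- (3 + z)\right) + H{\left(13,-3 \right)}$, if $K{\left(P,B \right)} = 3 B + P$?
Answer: $-369$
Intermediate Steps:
$K{\left(P,B \right)} = P + 3 B$
$H{\left(v,l \right)} = -3 + l + v$ ($H{\left(v,l \right)} = -3 + \left(v + l\right) = -3 + \left(l + v\right) = -3 + l + v$)
$\left(K{\left(c{\left(6,6 \right)},4 \right)} - -29\right) \left(- (3 + z)\right) + H{\left(13,-3 \right)} = \left(\left(6 + 3 \cdot 4\right) - -29\right) \left(- (3 + 5)\right) - -7 = \left(\left(6 + 12\right) + 29\right) \left(\left(-1\right) 8\right) + 7 = \left(18 + 29\right) \left(-8\right) + 7 = 47 \left(-8\right) + 7 = -376 + 7 = -369$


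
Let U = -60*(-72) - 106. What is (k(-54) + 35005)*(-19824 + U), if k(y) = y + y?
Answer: -544742170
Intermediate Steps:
k(y) = 2*y
U = 4214 (U = 4320 - 106 = 4214)
(k(-54) + 35005)*(-19824 + U) = (2*(-54) + 35005)*(-19824 + 4214) = (-108 + 35005)*(-15610) = 34897*(-15610) = -544742170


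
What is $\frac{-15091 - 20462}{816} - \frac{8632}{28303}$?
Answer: $- \frac{4069479}{92752} \approx -43.875$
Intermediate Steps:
$\frac{-15091 - 20462}{816} - \frac{8632}{28303} = \left(-35553\right) \frac{1}{816} - \frac{104}{341} = - \frac{11851}{272} - \frac{104}{341} = - \frac{4069479}{92752}$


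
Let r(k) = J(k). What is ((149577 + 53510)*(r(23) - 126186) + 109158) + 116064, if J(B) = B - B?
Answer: -25626510960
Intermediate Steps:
J(B) = 0
r(k) = 0
((149577 + 53510)*(r(23) - 126186) + 109158) + 116064 = ((149577 + 53510)*(0 - 126186) + 109158) + 116064 = (203087*(-126186) + 109158) + 116064 = (-25626736182 + 109158) + 116064 = -25626627024 + 116064 = -25626510960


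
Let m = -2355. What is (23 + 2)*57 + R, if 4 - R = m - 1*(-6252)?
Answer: -2468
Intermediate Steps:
R = -3893 (R = 4 - (-2355 - 1*(-6252)) = 4 - (-2355 + 6252) = 4 - 1*3897 = 4 - 3897 = -3893)
(23 + 2)*57 + R = (23 + 2)*57 - 3893 = 25*57 - 3893 = 1425 - 3893 = -2468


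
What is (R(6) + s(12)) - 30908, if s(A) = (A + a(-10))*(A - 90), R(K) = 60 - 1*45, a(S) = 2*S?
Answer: -30269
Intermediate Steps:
R(K) = 15 (R(K) = 60 - 45 = 15)
s(A) = (-90 + A)*(-20 + A) (s(A) = (A + 2*(-10))*(A - 90) = (A - 20)*(-90 + A) = (-20 + A)*(-90 + A) = (-90 + A)*(-20 + A))
(R(6) + s(12)) - 30908 = (15 + (1800 + 12² - 110*12)) - 30908 = (15 + (1800 + 144 - 1320)) - 30908 = (15 + 624) - 30908 = 639 - 30908 = -30269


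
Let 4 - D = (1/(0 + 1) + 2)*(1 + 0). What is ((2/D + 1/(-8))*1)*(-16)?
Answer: -30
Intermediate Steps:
D = 1 (D = 4 - (1/(0 + 1) + 2)*(1 + 0) = 4 - (1/1 + 2) = 4 - (1 + 2) = 4 - 3 = 1)
((2/D + 1/(-8))*1)*(-16) = ((2/1 + 1/(-8))*1)*(-16) = ((2*1 + 1*(-⅛))*1)*(-16) = ((2 - ⅛)*1)*(-16) = ((15/8)*1)*(-16) = (15/8)*(-16) = -30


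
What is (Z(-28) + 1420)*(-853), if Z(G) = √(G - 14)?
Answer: -1211260 - 853*I*√42 ≈ -1.2113e+6 - 5528.1*I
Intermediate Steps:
Z(G) = √(-14 + G)
(Z(-28) + 1420)*(-853) = (√(-14 - 28) + 1420)*(-853) = (√(-42) + 1420)*(-853) = (I*√42 + 1420)*(-853) = (1420 + I*√42)*(-853) = -1211260 - 853*I*√42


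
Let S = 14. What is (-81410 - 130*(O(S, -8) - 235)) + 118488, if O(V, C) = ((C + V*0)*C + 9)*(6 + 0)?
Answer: 10688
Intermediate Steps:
O(V, C) = 54 + 6*C² (O(V, C) = ((C + 0)*C + 9)*6 = (C*C + 9)*6 = (C² + 9)*6 = (9 + C²)*6 = 54 + 6*C²)
(-81410 - 130*(O(S, -8) - 235)) + 118488 = (-81410 - 130*((54 + 6*(-8)²) - 235)) + 118488 = (-81410 - 130*((54 + 6*64) - 235)) + 118488 = (-81410 - 130*((54 + 384) - 235)) + 118488 = (-81410 - 130*(438 - 235)) + 118488 = (-81410 - 130*203) + 118488 = (-81410 - 26390) + 118488 = -107800 + 118488 = 10688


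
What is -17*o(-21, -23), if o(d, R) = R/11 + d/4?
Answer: 5491/44 ≈ 124.80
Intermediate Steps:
o(d, R) = d/4 + R/11 (o(d, R) = R*(1/11) + d*(¼) = R/11 + d/4 = d/4 + R/11)
-17*o(-21, -23) = -17*((¼)*(-21) + (1/11)*(-23)) = -17*(-21/4 - 23/11) = -17*(-323/44) = 5491/44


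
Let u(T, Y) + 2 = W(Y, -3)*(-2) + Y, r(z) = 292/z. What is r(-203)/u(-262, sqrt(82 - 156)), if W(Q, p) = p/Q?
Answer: 5402/124845 + 2482*I*sqrt(74)/124845 ≈ 0.04327 + 0.17102*I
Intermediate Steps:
u(T, Y) = -2 + Y + 6/Y (u(T, Y) = -2 + (-3/Y*(-2) + Y) = -2 + (6/Y + Y) = -2 + (Y + 6/Y) = -2 + Y + 6/Y)
r(-203)/u(-262, sqrt(82 - 156)) = (292/(-203))/(-2 + sqrt(82 - 156) + 6/(sqrt(82 - 156))) = (292*(-1/203))/(-2 + sqrt(-74) + 6/(sqrt(-74))) = -292/(203*(-2 + I*sqrt(74) + 6/((I*sqrt(74))))) = -292/(203*(-2 + I*sqrt(74) + 6*(-I*sqrt(74)/74))) = -292/(203*(-2 + I*sqrt(74) - 3*I*sqrt(74)/37)) = -292/(203*(-2 + 34*I*sqrt(74)/37))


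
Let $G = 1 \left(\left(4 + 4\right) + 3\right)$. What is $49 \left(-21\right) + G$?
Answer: $-1018$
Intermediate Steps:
$G = 11$ ($G = 1 \left(8 + 3\right) = 1 \cdot 11 = 11$)
$49 \left(-21\right) + G = 49 \left(-21\right) + 11 = -1029 + 11 = -1018$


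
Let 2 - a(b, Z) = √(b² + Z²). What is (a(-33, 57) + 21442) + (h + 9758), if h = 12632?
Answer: 43834 - 3*√482 ≈ 43768.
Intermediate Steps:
a(b, Z) = 2 - √(Z² + b²) (a(b, Z) = 2 - √(b² + Z²) = 2 - √(Z² + b²))
(a(-33, 57) + 21442) + (h + 9758) = ((2 - √(57² + (-33)²)) + 21442) + (12632 + 9758) = ((2 - √(3249 + 1089)) + 21442) + 22390 = ((2 - √4338) + 21442) + 22390 = ((2 - 3*√482) + 21442) + 22390 = (21444 - 3*√482) + 22390 = 43834 - 3*√482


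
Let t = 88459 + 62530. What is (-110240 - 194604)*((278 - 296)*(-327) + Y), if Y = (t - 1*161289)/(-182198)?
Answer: -163461579157216/91099 ≈ -1.7943e+9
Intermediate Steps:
t = 150989
Y = 5150/91099 (Y = (150989 - 1*161289)/(-182198) = (150989 - 161289)*(-1/182198) = -10300*(-1/182198) = 5150/91099 ≈ 0.056532)
(-110240 - 194604)*((278 - 296)*(-327) + Y) = (-110240 - 194604)*((278 - 296)*(-327) + 5150/91099) = -304844*(-18*(-327) + 5150/91099) = -304844*(5886 + 5150/91099) = -304844*536213864/91099 = -163461579157216/91099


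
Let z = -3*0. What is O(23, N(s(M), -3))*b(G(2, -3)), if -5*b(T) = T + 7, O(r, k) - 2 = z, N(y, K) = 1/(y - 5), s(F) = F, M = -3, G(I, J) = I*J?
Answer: -⅖ ≈ -0.40000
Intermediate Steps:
z = 0
N(y, K) = 1/(-5 + y)
O(r, k) = 2 (O(r, k) = 2 + 0 = 2)
b(T) = -7/5 - T/5 (b(T) = -(T + 7)/5 = -(7 + T)/5 = -7/5 - T/5)
O(23, N(s(M), -3))*b(G(2, -3)) = 2*(-7/5 - 2*(-3)/5) = 2*(-7/5 - ⅕*(-6)) = 2*(-7/5 + 6/5) = 2*(-⅕) = -⅖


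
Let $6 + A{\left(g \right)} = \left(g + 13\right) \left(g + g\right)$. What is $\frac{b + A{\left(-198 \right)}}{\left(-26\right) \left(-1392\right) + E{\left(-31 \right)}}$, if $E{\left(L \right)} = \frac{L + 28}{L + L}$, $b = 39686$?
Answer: $\frac{7002280}{2243907} \approx 3.1206$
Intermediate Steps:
$E{\left(L \right)} = \frac{28 + L}{2 L}$
$A{\left(g \right)} = -6 + 2 g \left(13 + g\right)$ ($A{\left(g \right)} = -6 + \left(g + 13\right) \left(g + g\right) = -6 + \left(13 + g\right) 2 g = -6 + 2 g \left(13 + g\right)$)
$\frac{b + A{\left(-198 \right)}}{\left(-26\right) \left(-1392\right) + E{\left(-31 \right)}} = \frac{39686 + \left(-6 + 2 \left(-198\right)^{2} + 26 \left(-198\right)\right)}{\left(-26\right) \left(-1392\right) + \frac{28 - 31}{2 \left(-31\right)}} = \frac{39686 - -73254}{36192 + \frac{1}{2} \left(- \frac{1}{31}\right) \left(-3\right)} = \frac{39686 - -73254}{36192 + \frac{3}{62}} = \frac{39686 + 73254}{\frac{2243907}{62}} = 112940 \cdot \frac{62}{2243907} = \frac{7002280}{2243907}$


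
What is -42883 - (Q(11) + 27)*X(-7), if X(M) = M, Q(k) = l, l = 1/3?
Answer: -128075/3 ≈ -42692.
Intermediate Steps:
l = 1/3 ≈ 0.33333
Q(k) = 1/3
-42883 - (Q(11) + 27)*X(-7) = -42883 - (1/3 + 27)*(-7) = -42883 - 82*(-7)/3 = -42883 - 1*(-574/3) = -42883 + 574/3 = -128075/3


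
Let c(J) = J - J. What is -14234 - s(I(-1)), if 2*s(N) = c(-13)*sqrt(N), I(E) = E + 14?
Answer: -14234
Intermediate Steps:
I(E) = 14 + E
c(J) = 0
s(N) = 0 (s(N) = (0*sqrt(N))/2 = (1/2)*0 = 0)
-14234 - s(I(-1)) = -14234 - 1*0 = -14234 + 0 = -14234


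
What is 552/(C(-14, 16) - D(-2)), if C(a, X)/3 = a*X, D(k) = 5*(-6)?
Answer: -92/107 ≈ -0.85981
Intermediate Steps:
D(k) = -30
C(a, X) = 3*X*a (C(a, X) = 3*(a*X) = 3*(X*a) = 3*X*a)
552/(C(-14, 16) - D(-2)) = 552/(3*16*(-14) - 1*(-30)) = 552/(-672 + 30) = 552/(-642) = 552*(-1/642) = -92/107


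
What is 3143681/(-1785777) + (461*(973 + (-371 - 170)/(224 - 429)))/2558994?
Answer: -247416981434698/156134581468215 ≈ -1.5846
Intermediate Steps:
3143681/(-1785777) + (461*(973 + (-371 - 170)/(224 - 429)))/2558994 = 3143681*(-1/1785777) + (461*(973 - 541/(-205)))*(1/2558994) = -3143681/1785777 + (461*(973 - 541*(-1/205)))*(1/2558994) = -3143681/1785777 + (461*(973 + 541/205))*(1/2558994) = -3143681/1785777 + (461*(200006/205))*(1/2558994) = -3143681/1785777 + (92202766/205)*(1/2558994) = -3143681/1785777 + 46101383/262296885 = -247416981434698/156134581468215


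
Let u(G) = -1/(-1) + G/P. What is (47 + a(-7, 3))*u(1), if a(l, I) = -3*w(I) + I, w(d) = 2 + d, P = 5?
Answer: 42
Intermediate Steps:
a(l, I) = -6 - 2*I (a(l, I) = -3*(2 + I) + I = (-6 - 3*I) + I = -6 - 2*I)
u(G) = 1 + G/5 (u(G) = -1/(-1) + G/5 = -1*(-1) + G*(⅕) = 1 + G/5)
(47 + a(-7, 3))*u(1) = (47 + (-6 - 2*3))*(1 + (⅕)*1) = (47 + (-6 - 6))*(1 + ⅕) = (47 - 12)*(6/5) = 35*(6/5) = 42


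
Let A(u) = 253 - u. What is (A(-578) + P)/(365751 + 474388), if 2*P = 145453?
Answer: 147115/1680278 ≈ 0.087554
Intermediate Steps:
P = 145453/2 (P = (½)*145453 = 145453/2 ≈ 72727.)
(A(-578) + P)/(365751 + 474388) = ((253 - 1*(-578)) + 145453/2)/(365751 + 474388) = ((253 + 578) + 145453/2)/840139 = (831 + 145453/2)*(1/840139) = (147115/2)*(1/840139) = 147115/1680278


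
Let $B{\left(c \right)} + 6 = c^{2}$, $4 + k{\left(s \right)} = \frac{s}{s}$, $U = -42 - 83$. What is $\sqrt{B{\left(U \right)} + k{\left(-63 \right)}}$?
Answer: $16 \sqrt{61} \approx 124.96$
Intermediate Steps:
$U = -125$
$k{\left(s \right)} = -3$ ($k{\left(s \right)} = -4 + \frac{s}{s} = -4 + 1 = -3$)
$B{\left(c \right)} = -6 + c^{2}$
$\sqrt{B{\left(U \right)} + k{\left(-63 \right)}} = \sqrt{\left(-6 + \left(-125\right)^{2}\right) - 3} = \sqrt{\left(-6 + 15625\right) - 3} = \sqrt{15619 - 3} = \sqrt{15616} = 16 \sqrt{61}$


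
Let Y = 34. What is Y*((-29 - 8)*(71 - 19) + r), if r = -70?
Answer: -67796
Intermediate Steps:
Y*((-29 - 8)*(71 - 19) + r) = 34*((-29 - 8)*(71 - 19) - 70) = 34*(-37*52 - 70) = 34*(-1924 - 70) = 34*(-1994) = -67796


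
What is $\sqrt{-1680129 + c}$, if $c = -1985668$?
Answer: $i \sqrt{3665797} \approx 1914.6 i$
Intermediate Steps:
$\sqrt{-1680129 + c} = \sqrt{-1680129 - 1985668} = \sqrt{-3665797} = i \sqrt{3665797}$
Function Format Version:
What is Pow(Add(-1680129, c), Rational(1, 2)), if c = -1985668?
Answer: Mul(I, Pow(3665797, Rational(1, 2))) ≈ Mul(1914.6, I)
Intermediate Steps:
Pow(Add(-1680129, c), Rational(1, 2)) = Pow(Add(-1680129, -1985668), Rational(1, 2)) = Pow(-3665797, Rational(1, 2)) = Mul(I, Pow(3665797, Rational(1, 2)))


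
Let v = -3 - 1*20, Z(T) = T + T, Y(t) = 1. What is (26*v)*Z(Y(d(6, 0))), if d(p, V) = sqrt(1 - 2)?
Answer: -1196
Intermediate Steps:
d(p, V) = I (d(p, V) = sqrt(-1) = I)
Z(T) = 2*T
v = -23 (v = -3 - 20 = -23)
(26*v)*Z(Y(d(6, 0))) = (26*(-23))*(2*1) = -598*2 = -1196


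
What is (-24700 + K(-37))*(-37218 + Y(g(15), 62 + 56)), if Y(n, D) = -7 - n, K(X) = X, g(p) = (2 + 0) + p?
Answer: 921255354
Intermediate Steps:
g(p) = 2 + p
(-24700 + K(-37))*(-37218 + Y(g(15), 62 + 56)) = (-24700 - 37)*(-37218 + (-7 - (2 + 15))) = -24737*(-37218 + (-7 - 1*17)) = -24737*(-37218 + (-7 - 17)) = -24737*(-37218 - 24) = -24737*(-37242) = 921255354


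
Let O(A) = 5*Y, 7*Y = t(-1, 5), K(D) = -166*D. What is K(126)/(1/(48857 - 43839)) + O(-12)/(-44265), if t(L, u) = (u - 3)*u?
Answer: -6504258517858/61971 ≈ -1.0496e+8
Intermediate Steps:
t(L, u) = u*(-3 + u) (t(L, u) = (-3 + u)*u = u*(-3 + u))
Y = 10/7 (Y = (5*(-3 + 5))/7 = (5*2)/7 = (⅐)*10 = 10/7 ≈ 1.4286)
O(A) = 50/7 (O(A) = 5*(10/7) = 50/7)
K(126)/(1/(48857 - 43839)) + O(-12)/(-44265) = (-166*126)/(1/(48857 - 43839)) + (50/7)/(-44265) = -20916/(1/5018) + (50/7)*(-1/44265) = -20916/1/5018 - 10/61971 = -20916*5018 - 10/61971 = -104956488 - 10/61971 = -6504258517858/61971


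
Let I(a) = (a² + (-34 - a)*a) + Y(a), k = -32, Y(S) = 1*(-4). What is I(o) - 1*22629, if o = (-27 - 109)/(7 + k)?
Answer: -570449/25 ≈ -22818.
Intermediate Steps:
Y(S) = -4
o = 136/25 (o = (-27 - 109)/(7 - 32) = -136/(-25) = -136*(-1/25) = 136/25 ≈ 5.4400)
I(a) = -4 + a² + a*(-34 - a) (I(a) = (a² + (-34 - a)*a) - 4 = (a² + a*(-34 - a)) - 4 = -4 + a² + a*(-34 - a))
I(o) - 1*22629 = (-4 - 34*136/25) - 1*22629 = (-4 - 4624/25) - 22629 = -4724/25 - 22629 = -570449/25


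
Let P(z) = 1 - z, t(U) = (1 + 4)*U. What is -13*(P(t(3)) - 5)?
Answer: 247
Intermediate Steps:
t(U) = 5*U
-13*(P(t(3)) - 5) = -13*((1 - 5*3) - 5) = -13*((1 - 1*15) - 5) = -13*((1 - 15) - 5) = -13*(-14 - 5) = -13*(-19) = 247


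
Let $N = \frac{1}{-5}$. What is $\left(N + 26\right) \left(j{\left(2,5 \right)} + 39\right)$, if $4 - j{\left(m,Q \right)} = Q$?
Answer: $\frac{4902}{5} \approx 980.4$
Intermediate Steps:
$j{\left(m,Q \right)} = 4 - Q$
$N = - \frac{1}{5} \approx -0.2$
$\left(N + 26\right) \left(j{\left(2,5 \right)} + 39\right) = \left(- \frac{1}{5} + 26\right) \left(\left(4 - 5\right) + 39\right) = \frac{129 \left(\left(4 - 5\right) + 39\right)}{5} = \frac{129 \left(-1 + 39\right)}{5} = \frac{129}{5} \cdot 38 = \frac{4902}{5}$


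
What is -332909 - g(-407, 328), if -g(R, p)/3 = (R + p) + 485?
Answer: -331691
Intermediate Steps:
g(R, p) = -1455 - 3*R - 3*p (g(R, p) = -3*((R + p) + 485) = -3*(485 + R + p) = -1455 - 3*R - 3*p)
-332909 - g(-407, 328) = -332909 - (-1455 - 3*(-407) - 3*328) = -332909 - (-1455 + 1221 - 984) = -332909 - 1*(-1218) = -332909 + 1218 = -331691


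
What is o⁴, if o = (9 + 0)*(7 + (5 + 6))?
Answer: 688747536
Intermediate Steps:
o = 162 (o = 9*(7 + 11) = 9*18 = 162)
o⁴ = 162⁴ = 688747536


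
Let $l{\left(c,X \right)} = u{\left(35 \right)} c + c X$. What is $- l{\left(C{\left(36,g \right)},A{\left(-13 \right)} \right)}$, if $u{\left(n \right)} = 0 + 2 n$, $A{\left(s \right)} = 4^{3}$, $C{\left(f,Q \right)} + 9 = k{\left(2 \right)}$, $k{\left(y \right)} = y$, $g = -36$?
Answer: $938$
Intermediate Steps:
$C{\left(f,Q \right)} = -7$ ($C{\left(f,Q \right)} = -9 + 2 = -7$)
$A{\left(s \right)} = 64$
$u{\left(n \right)} = 2 n$
$l{\left(c,X \right)} = 70 c + X c$ ($l{\left(c,X \right)} = 2 \cdot 35 c + c X = 70 c + X c$)
$- l{\left(C{\left(36,g \right)},A{\left(-13 \right)} \right)} = - \left(-7\right) \left(70 + 64\right) = - \left(-7\right) 134 = \left(-1\right) \left(-938\right) = 938$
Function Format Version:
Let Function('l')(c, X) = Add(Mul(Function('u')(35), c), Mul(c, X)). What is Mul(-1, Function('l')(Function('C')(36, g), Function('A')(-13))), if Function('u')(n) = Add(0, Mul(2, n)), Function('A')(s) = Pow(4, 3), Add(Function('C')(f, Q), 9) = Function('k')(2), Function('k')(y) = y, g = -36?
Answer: 938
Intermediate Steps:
Function('C')(f, Q) = -7 (Function('C')(f, Q) = Add(-9, 2) = -7)
Function('A')(s) = 64
Function('u')(n) = Mul(2, n)
Function('l')(c, X) = Add(Mul(70, c), Mul(X, c)) (Function('l')(c, X) = Add(Mul(Mul(2, 35), c), Mul(c, X)) = Add(Mul(70, c), Mul(X, c)))
Mul(-1, Function('l')(Function('C')(36, g), Function('A')(-13))) = Mul(-1, Mul(-7, Add(70, 64))) = Mul(-1, Mul(-7, 134)) = Mul(-1, -938) = 938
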